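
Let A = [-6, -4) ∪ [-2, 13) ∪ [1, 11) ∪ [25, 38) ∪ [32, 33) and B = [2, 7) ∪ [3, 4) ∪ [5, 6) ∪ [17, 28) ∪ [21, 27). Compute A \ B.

[-6, -4) ∪ [-2, 2) ∪ [7, 13) ∪ [28, 38)

First set merges to [-6, -4), [-2, 13), [25, 38).
Second set merges to [2, 7), [17, 28).
[-6, -4) is untouched.
[-2, 13) with B removed leaves [-2, 2), [7, 13).
[25, 38) with B removed leaves [28, 38).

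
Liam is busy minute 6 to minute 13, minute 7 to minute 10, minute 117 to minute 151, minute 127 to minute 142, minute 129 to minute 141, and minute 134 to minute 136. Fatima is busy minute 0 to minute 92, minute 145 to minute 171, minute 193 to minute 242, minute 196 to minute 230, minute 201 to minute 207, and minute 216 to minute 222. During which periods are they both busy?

Merge the first list: minute 6 to minute 13, minute 117 to minute 151.
Merge the second list: minute 0 to minute 92, minute 145 to minute 171, minute 193 to minute 242.
minute 6 to minute 13 meets the second set on minute 6 to minute 13.
minute 117 to minute 151 meets the second set on minute 145 to minute 151.

minute 6 to minute 13, minute 145 to minute 151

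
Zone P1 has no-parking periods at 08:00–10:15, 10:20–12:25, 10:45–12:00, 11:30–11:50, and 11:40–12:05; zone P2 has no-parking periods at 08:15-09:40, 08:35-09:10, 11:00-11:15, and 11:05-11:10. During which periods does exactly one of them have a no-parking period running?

08:00–08:15, 09:40–10:15, 10:20–11:00, 11:15–12:25

First set merges to 08:00–10:15, 10:20–12:25.
Second set merges to 08:15–09:40, 11:00–11:15.
A but not B: 08:00–08:15, 09:40–10:15, 10:20–11:00, 11:15–12:25.
B but not A: none.
Combining gives A △ B.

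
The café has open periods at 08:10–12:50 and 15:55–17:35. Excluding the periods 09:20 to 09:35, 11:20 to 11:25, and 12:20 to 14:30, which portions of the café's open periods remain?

08:10–12:50 \ B = 08:10–09:20, 09:35–11:20, 11:25–12:20.
15:55–17:35: nothing removed.

08:10–09:20, 09:35–11:20, 11:25–12:20, 15:55–17:35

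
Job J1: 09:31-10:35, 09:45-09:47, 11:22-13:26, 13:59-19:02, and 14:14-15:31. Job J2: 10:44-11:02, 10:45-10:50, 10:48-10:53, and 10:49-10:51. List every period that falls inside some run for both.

none

First set merges to 09:31-10:35, 11:22-13:26, 13:59-19:02.
Second set merges to 10:44-11:02.
09:31-10:35 meets no B interval.
11:22-13:26 meets no B interval.
13:59-19:02 meets no B interval.
No overlap.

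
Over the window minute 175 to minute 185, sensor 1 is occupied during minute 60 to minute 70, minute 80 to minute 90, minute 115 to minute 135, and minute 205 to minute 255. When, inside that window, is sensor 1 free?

Covered (merged): minute 60 to minute 70, minute 80 to minute 90, minute 115 to minute 135, minute 205 to minute 255.
Complement within minute 175 to minute 185: minute 175 to minute 185.

minute 175 to minute 185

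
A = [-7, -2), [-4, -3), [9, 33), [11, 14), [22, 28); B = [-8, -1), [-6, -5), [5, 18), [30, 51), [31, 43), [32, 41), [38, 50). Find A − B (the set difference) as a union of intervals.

Merge the first list: [-7, -2), [9, 33).
Merge the second list: [-8, -1), [5, 18), [30, 51).
[-7, -2) lies entirely inside B → drops out.
[9, 33) with B removed leaves [18, 30).

[18, 30)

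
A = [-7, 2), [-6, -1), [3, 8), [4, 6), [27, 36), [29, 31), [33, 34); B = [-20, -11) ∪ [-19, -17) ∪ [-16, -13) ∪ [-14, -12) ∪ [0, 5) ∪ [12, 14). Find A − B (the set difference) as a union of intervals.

A, merged: [-7, 2), [3, 8), [27, 36).
B, merged: [-20, -11), [0, 5), [12, 14).
[-7, 2) with B removed leaves [-7, 0).
[3, 8) with B removed leaves [5, 8).
[27, 36) is untouched.

[-7, 0) ∪ [5, 8) ∪ [27, 36)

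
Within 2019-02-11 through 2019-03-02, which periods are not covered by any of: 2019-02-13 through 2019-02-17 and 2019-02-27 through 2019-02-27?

After merging, the occupied span is 2019-02-13 through 2019-02-17, 2019-02-27 through 2019-02-27.
Gaps within 2019-02-11 through 2019-03-02: 2019-02-11 through 2019-02-12, 2019-02-18 through 2019-02-26, 2019-02-28 through 2019-03-02.

2019-02-11 through 2019-02-12, 2019-02-18 through 2019-02-26, 2019-02-28 through 2019-03-02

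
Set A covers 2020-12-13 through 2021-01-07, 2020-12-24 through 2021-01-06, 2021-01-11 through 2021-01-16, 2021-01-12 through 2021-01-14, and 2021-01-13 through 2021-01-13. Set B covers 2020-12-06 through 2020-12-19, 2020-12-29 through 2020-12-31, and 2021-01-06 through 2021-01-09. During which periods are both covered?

2020-12-13 through 2020-12-19, 2020-12-29 through 2020-12-31, 2021-01-06 through 2021-01-07

A, merged: 2020-12-13 through 2021-01-07, 2021-01-11 through 2021-01-16.
2020-12-13 through 2021-01-07 overlaps B on 2020-12-13 through 2020-12-19, 2020-12-29 through 2020-12-31, 2021-01-06 through 2021-01-07.
2021-01-11 through 2021-01-16 falls entirely outside B.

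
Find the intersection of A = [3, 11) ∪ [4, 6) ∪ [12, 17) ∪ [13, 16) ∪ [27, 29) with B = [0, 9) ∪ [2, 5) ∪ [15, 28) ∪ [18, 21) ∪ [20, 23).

First set merges to [3, 11), [12, 17), [27, 29).
Second set merges to [0, 9), [15, 28).
[3, 11) overlaps B on [3, 9).
[12, 17) overlaps B on [15, 17).
[27, 29) overlaps B on [27, 28).

[3, 9) ∪ [15, 17) ∪ [27, 28)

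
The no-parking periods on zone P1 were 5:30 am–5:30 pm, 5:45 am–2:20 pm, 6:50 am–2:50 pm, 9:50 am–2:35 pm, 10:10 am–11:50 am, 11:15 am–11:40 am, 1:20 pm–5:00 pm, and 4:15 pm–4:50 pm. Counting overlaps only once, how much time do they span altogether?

12 h

Merged: 5:30 am–5:30 pm.
Length: 12 h.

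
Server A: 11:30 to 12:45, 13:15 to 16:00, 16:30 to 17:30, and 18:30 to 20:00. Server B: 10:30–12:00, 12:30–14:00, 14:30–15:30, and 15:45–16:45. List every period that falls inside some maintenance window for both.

11:30-12:00, 12:30-12:45, 13:15-14:00, 14:30-15:30, 15:45-16:00, 16:30-16:45

11:30-12:45 overlaps B on 11:30-12:00, 12:30-12:45.
13:15-16:00 overlaps B on 13:15-14:00, 14:30-15:30, 15:45-16:00.
16:30-17:30 overlaps B on 16:30-16:45.
18:30-20:00 falls entirely outside B.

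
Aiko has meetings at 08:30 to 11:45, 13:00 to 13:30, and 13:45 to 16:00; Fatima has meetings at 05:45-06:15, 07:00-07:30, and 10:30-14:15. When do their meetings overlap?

10:30–11:45, 13:00–13:30, 13:45–14:15

08:30–11:45 ∩ B → 10:30–11:45.
13:00–13:30 ∩ B → 13:00–13:30.
13:45–16:00 ∩ B → 13:45–14:15.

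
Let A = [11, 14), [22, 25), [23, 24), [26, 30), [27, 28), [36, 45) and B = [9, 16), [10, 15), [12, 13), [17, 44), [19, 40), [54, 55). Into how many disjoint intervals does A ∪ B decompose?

3

A, merged: [11, 14), [22, 25), [26, 30), [36, 45).
B, merged: [9, 16), [17, 44), [54, 55).
A ∪ B = [9, 16), [17, 45), [54, 55).
That is 3 disjoint pieces.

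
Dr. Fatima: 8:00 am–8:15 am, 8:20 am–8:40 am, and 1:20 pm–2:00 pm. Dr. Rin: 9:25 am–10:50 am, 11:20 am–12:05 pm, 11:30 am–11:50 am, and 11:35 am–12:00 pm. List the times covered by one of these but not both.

8:00 am–8:15 am, 8:20 am–8:40 am, 9:25 am–10:50 am, 11:20 am–12:05 pm, 1:20 pm–2:00 pm

B, merged: 9:25 am–10:50 am, 11:20 am–12:05 pm.
A \ B = 8:00 am–8:15 am, 8:20 am–8:40 am, 1:20 pm–2:00 pm.
B \ A = 9:25 am–10:50 am, 11:20 am–12:05 pm.
Union of the two gives the symmetric difference.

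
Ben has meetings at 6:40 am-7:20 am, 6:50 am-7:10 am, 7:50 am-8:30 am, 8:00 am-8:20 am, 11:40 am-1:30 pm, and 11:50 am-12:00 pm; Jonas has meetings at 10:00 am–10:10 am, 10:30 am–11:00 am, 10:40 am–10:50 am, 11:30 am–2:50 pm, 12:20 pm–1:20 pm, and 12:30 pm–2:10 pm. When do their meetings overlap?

A, merged: 6:40 am-7:20 am, 7:50 am-8:30 am, 11:40 am-1:30 pm.
B, merged: 10:00 am-10:10 am, 10:30 am-11:00 am, 11:30 am-2:50 pm.
6:40 am-7:20 am falls entirely outside B.
7:50 am-8:30 am falls entirely outside B.
11:40 am-1:30 pm overlaps B on 11:40 am-1:30 pm.

11:40 am-1:30 pm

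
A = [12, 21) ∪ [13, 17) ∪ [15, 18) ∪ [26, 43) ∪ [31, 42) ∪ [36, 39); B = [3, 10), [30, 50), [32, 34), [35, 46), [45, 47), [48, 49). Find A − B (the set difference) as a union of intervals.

[12, 21) ∪ [26, 30)

A, merged: [12, 21), [26, 43).
B, merged: [3, 10), [30, 50).
[12, 21): no B overlap → unchanged.
[26, 43) minus B → [26, 30).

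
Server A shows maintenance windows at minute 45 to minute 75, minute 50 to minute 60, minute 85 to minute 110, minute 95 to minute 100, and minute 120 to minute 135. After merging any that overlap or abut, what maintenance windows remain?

minute 45 to minute 75, minute 85 to minute 110, minute 120 to minute 135

minute 50 to minute 60 overlaps/touches minute 45 to minute 75 → extend to minute 45 to minute 75.
minute 85 to minute 110 is disjoint → start new block.
minute 95 to minute 100 overlaps/touches minute 85 to minute 110 → extend to minute 85 to minute 110.
minute 120 to minute 135 is disjoint → start new block.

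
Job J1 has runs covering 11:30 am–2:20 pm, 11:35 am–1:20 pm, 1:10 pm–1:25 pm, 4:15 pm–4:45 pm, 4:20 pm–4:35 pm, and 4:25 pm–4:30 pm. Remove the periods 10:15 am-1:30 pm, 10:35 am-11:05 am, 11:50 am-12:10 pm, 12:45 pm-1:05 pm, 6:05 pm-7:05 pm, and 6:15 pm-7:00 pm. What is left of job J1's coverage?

First set merges to 11:30 am–2:20 pm, 4:15 pm–4:45 pm.
Second set merges to 10:15 am–1:30 pm, 6:05 pm–7:05 pm.
11:30 am–2:20 pm with B removed leaves 1:30 pm–2:20 pm.
4:15 pm–4:45 pm is untouched.

1:30 pm–2:20 pm, 4:15 pm–4:45 pm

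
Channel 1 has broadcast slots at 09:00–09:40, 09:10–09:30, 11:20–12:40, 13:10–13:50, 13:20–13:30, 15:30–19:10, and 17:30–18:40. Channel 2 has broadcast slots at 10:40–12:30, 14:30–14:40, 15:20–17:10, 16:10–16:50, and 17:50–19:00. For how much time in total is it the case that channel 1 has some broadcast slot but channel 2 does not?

Merge the first list: 09:00–09:40, 11:20–12:40, 13:10–13:50, 15:30–19:10.
Merge the second list: 10:40–12:30, 14:30–14:40, 15:20–17:10, 17:50–19:00.
A \ B = 09:00–09:40, 12:30–12:40, 13:10–13:50, 17:10–17:50, 19:00–19:10.
Total: 40 min + 10 min + 40 min + 40 min + 10 min = 2 h 20 min.

2 h 20 min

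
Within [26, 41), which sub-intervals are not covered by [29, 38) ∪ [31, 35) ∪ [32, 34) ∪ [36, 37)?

[26, 29) ∪ [38, 41)

Covered (merged): [29, 38).
Uncovered inside [26, 41): [26, 29), [38, 41).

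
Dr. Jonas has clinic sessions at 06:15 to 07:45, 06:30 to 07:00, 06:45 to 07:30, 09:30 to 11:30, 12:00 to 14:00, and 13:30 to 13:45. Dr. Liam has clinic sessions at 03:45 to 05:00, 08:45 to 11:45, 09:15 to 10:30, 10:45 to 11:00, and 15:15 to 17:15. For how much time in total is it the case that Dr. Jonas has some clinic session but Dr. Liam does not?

3 h 30 min

First set merges to 06:15–07:45, 09:30–11:30, 12:00–14:00.
Second set merges to 03:45–05:00, 08:45–11:45, 15:15–17:15.
A \ B = 06:15–07:45, 12:00–14:00.
Total: 1 h 30 min + 2 h = 3 h 30 min.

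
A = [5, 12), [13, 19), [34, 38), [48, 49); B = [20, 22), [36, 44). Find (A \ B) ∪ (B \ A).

A but not B: [5, 12), [13, 19), [34, 36), [48, 49).
B but not A: [20, 22), [38, 44).
Combining gives A △ B.

[5, 12) ∪ [13, 19) ∪ [20, 22) ∪ [34, 36) ∪ [38, 44) ∪ [48, 49)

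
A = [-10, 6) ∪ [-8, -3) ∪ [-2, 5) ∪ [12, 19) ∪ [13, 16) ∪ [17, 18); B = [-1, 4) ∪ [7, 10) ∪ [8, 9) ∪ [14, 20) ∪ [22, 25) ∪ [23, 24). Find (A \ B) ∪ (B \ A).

[-10, -1) ∪ [4, 6) ∪ [7, 10) ∪ [12, 14) ∪ [19, 20) ∪ [22, 25)

Merge the first list: [-10, 6), [12, 19).
Merge the second list: [-1, 4), [7, 10), [14, 20), [22, 25).
A \ B = [-10, -1), [4, 6), [12, 14).
B \ A = [7, 10), [19, 20), [22, 25).
Union of the two gives the symmetric difference.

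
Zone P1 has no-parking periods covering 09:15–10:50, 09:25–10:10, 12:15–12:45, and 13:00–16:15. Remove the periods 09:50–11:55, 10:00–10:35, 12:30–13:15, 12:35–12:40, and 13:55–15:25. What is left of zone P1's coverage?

09:15-09:50, 12:15-12:30, 13:15-13:55, 15:25-16:15

First set merges to 09:15-10:50, 12:15-12:45, 13:00-16:15.
Second set merges to 09:50-11:55, 12:30-13:15, 13:55-15:25.
09:15-10:50 with B removed leaves 09:15-09:50.
12:15-12:45 with B removed leaves 12:15-12:30.
13:00-16:15 with B removed leaves 13:15-13:55, 15:25-16:15.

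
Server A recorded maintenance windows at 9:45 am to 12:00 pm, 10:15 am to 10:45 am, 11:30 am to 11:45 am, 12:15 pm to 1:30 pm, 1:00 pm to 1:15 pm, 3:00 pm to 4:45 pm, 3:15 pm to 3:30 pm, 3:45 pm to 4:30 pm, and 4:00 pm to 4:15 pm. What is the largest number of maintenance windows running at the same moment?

At 4:00 pm, 3 of the intervals are simultaneously active.
No point has more.

3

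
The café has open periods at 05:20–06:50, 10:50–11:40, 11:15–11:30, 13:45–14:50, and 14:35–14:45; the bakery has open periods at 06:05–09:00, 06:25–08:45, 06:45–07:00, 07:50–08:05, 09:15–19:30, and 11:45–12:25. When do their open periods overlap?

06:05-06:50, 10:50-11:40, 13:45-14:50

Merge the first list: 05:20-06:50, 10:50-11:40, 13:45-14:50.
Merge the second list: 06:05-09:00, 09:15-19:30.
05:20-06:50 meets the second set on 06:05-06:50.
10:50-11:40 meets the second set on 10:50-11:40.
13:45-14:50 meets the second set on 13:45-14:50.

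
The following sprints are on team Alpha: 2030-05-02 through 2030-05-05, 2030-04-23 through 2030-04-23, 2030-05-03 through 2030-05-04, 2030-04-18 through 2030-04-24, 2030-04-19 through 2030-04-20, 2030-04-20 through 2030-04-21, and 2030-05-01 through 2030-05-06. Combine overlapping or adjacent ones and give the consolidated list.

2030-04-18 through 2030-04-24, 2030-05-01 through 2030-05-06

Sort by start: 2030-04-18 through 2030-04-24, 2030-04-19 through 2030-04-20, 2030-04-20 through 2030-04-21, 2030-04-23 through 2030-04-23, 2030-05-01 through 2030-05-06, 2030-05-02 through 2030-05-05, 2030-05-03 through 2030-05-04.
2030-04-19 through 2030-04-20 overlaps/touches 2030-04-18 through 2030-04-24 → extend to 2030-04-18 through 2030-04-24.
2030-04-20 through 2030-04-21 overlaps/touches 2030-04-18 through 2030-04-24 → extend to 2030-04-18 through 2030-04-24.
2030-04-23 through 2030-04-23 overlaps/touches 2030-04-18 through 2030-04-24 → extend to 2030-04-18 through 2030-04-24.
2030-05-01 through 2030-05-06 is disjoint → start new block.
2030-05-02 through 2030-05-05 overlaps/touches 2030-05-01 through 2030-05-06 → extend to 2030-05-01 through 2030-05-06.
2030-05-03 through 2030-05-04 overlaps/touches 2030-05-01 through 2030-05-06 → extend to 2030-05-01 through 2030-05-06.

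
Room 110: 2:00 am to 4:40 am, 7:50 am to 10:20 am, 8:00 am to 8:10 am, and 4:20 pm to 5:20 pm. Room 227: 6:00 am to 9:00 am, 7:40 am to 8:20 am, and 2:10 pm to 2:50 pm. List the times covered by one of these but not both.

First set merges to 2:00 am-4:40 am, 7:50 am-10:20 am, 4:20 pm-5:20 pm.
Second set merges to 6:00 am-9:00 am, 2:10 pm-2:50 pm.
A but not B: 2:00 am-4:40 am, 9:00 am-10:20 am, 4:20 pm-5:20 pm.
B but not A: 6:00 am-7:50 am, 2:10 pm-2:50 pm.
Combining gives A △ B.

2:00 am-4:40 am, 6:00 am-7:50 am, 9:00 am-10:20 am, 2:10 pm-2:50 pm, 4:20 pm-5:20 pm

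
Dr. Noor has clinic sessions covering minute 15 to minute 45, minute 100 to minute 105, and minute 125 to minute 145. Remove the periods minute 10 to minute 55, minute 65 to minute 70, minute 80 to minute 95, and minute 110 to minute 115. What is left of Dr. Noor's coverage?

minute 15 to minute 45: entirely removed.
minute 100 to minute 105: nothing removed.
minute 125 to minute 145: nothing removed.

minute 100 to minute 105, minute 125 to minute 145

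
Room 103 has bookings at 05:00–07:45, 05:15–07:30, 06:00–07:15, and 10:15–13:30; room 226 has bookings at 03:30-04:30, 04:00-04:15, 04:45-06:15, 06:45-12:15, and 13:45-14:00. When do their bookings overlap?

First set merges to 05:00–07:45, 10:15–13:30.
Second set merges to 03:30–04:30, 04:45–06:15, 06:45–12:15, 13:45–14:00.
05:00–07:45 meets the second set on 05:00–06:15, 06:45–07:45.
10:15–13:30 meets the second set on 10:15–12:15.

05:00–06:15, 06:45–07:45, 10:15–12:15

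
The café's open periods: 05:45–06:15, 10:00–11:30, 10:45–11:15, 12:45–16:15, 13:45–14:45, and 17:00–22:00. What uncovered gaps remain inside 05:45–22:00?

06:15–10:00, 11:30–12:45, 16:15–17:00

The merged coverage is 05:45–06:15, 10:00–11:30, 12:45–16:15, 17:00–22:00.
Complement within 05:45–22:00: 06:15–10:00, 11:30–12:45, 16:15–17:00.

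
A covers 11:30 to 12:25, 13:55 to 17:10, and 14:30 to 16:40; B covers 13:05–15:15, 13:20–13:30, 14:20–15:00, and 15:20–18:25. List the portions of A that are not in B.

Merge the first list: 11:30–12:25, 13:55–17:10.
Merge the second list: 13:05–15:15, 15:20–18:25.
11:30–12:25 is untouched.
13:55–17:10 with B removed leaves 15:15–15:20.

11:30–12:25, 15:15–15:20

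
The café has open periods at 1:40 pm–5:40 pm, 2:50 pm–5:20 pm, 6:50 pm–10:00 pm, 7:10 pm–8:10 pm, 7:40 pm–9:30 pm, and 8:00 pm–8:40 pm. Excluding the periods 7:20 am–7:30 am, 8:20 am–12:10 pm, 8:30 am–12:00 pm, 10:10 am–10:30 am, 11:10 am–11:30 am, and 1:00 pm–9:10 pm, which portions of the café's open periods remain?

Merge the first list: 1:40 pm–5:40 pm, 6:50 pm–10:00 pm.
Merge the second list: 7:20 am–7:30 am, 8:20 am–12:10 pm, 1:00 pm–9:10 pm.
1:40 pm–5:40 pm lies entirely inside B → drops out.
6:50 pm–10:00 pm with B removed leaves 9:10 pm–10:00 pm.

9:10 pm–10:00 pm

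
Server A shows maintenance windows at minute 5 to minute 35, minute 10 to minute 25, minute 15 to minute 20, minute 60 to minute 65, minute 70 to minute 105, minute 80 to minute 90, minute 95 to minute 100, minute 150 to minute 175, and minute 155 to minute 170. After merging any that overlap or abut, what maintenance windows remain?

minute 5 to minute 35, minute 60 to minute 65, minute 70 to minute 105, minute 150 to minute 175

minute 10 to minute 25 overlaps/touches minute 5 to minute 35 → extend to minute 5 to minute 35.
minute 15 to minute 20 overlaps/touches minute 5 to minute 35 → extend to minute 5 to minute 35.
minute 60 to minute 65 is disjoint → start new block.
minute 70 to minute 105 is disjoint → start new block.
minute 80 to minute 90 overlaps/touches minute 70 to minute 105 → extend to minute 70 to minute 105.
minute 95 to minute 100 overlaps/touches minute 70 to minute 105 → extend to minute 70 to minute 105.
minute 150 to minute 175 is disjoint → start new block.
minute 155 to minute 170 overlaps/touches minute 150 to minute 175 → extend to minute 150 to minute 175.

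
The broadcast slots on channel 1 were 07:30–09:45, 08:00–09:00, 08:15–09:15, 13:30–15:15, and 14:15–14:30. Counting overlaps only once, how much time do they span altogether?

4 h

Merged: 07:30–09:45, 13:30–15:15.
Lengths: 2 h 15 min + 1 h 45 min = 4 h.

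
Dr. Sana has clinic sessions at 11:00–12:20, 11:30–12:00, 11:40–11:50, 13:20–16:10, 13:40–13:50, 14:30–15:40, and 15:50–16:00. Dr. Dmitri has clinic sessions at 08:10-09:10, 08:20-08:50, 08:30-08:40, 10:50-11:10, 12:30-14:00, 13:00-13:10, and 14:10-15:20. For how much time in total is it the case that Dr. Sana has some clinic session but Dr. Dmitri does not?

2 h 10 min

Merge the first list: 11:00-12:20, 13:20-16:10.
Merge the second list: 08:10-09:10, 10:50-11:10, 12:30-14:00, 14:10-15:20.
A \ B = 11:10-12:20, 14:00-14:10, 15:20-16:10.
Total: 1 h 10 min + 10 min + 50 min = 2 h 10 min.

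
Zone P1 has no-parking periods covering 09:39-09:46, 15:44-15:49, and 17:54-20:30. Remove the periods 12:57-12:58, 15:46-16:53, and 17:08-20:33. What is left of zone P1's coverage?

09:39–09:46: no B overlap → unchanged.
15:44–15:49 minus B → 15:44–15:46.
17:54–20:30: fully covered by B → removed.

09:39–09:46, 15:44–15:46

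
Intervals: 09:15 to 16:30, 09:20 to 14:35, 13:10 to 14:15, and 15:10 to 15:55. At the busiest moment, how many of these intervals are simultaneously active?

At 13:10, 3 of the intervals are simultaneously active.
No point has more.

3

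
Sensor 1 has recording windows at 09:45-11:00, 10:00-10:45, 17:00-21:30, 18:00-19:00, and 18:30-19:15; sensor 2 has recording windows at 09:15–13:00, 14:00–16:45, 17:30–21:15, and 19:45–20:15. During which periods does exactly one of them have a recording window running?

09:15-09:45, 11:00-13:00, 14:00-16:45, 17:00-17:30, 21:15-21:30

First set merges to 09:45-11:00, 17:00-21:30.
Second set merges to 09:15-13:00, 14:00-16:45, 17:30-21:15.
A \ B = 17:00-17:30, 21:15-21:30.
B \ A = 09:15-09:45, 11:00-13:00, 14:00-16:45.
Union of the two gives the symmetric difference.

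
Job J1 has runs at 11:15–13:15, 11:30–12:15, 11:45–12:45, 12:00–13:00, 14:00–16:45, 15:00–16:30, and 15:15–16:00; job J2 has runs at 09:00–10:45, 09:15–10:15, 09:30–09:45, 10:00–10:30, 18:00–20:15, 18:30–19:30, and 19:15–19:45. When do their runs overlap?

First set merges to 11:15–13:15, 14:00–16:45.
Second set merges to 09:00–10:45, 18:00–20:15.
11:15–13:15: no overlap with the second set.
14:00–16:45: no overlap with the second set.
No overlap.

none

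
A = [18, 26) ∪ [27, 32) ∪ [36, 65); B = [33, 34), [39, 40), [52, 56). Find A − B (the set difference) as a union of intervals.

[18, 26): nothing removed.
[27, 32): nothing removed.
[36, 65) \ B = [36, 39), [40, 52), [56, 65).

[18, 26) ∪ [27, 32) ∪ [36, 39) ∪ [40, 52) ∪ [56, 65)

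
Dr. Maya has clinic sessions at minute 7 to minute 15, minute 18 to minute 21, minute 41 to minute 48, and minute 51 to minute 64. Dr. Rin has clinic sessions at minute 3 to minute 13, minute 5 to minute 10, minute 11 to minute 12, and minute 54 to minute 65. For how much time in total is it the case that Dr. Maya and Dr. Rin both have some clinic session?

B, merged: minute 3 to minute 13, minute 54 to minute 65.
A ∩ B = minute 7 to minute 13, minute 54 to minute 64.
Total: 6 minutes + 10 minutes = 16 minutes.

16 minutes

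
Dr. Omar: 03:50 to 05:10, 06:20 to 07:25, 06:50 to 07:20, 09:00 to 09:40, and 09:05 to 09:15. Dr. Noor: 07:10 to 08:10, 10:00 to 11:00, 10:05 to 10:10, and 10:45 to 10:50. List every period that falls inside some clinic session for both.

07:10-07:25

First set merges to 03:50-05:10, 06:20-07:25, 09:00-09:40.
Second set merges to 07:10-08:10, 10:00-11:00.
03:50-05:10 meets no B interval.
06:20-07:25 ∩ B → 07:10-07:25.
09:00-09:40 meets no B interval.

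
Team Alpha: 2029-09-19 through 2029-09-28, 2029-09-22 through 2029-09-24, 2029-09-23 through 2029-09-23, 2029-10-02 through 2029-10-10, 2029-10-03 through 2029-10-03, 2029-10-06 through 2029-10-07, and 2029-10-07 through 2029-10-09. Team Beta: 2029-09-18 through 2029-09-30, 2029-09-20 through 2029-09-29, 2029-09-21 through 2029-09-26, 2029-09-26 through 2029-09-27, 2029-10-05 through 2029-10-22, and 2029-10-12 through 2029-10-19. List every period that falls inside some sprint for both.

Merge the first list: 2029-09-19 through 2029-09-28, 2029-10-02 through 2029-10-10.
Merge the second list: 2029-09-18 through 2029-09-30, 2029-10-05 through 2029-10-22.
2029-09-19 through 2029-09-28 meets the second set on 2029-09-19 through 2029-09-28.
2029-10-02 through 2029-10-10 meets the second set on 2029-10-05 through 2029-10-10.

2029-09-19 through 2029-09-28, 2029-10-05 through 2029-10-10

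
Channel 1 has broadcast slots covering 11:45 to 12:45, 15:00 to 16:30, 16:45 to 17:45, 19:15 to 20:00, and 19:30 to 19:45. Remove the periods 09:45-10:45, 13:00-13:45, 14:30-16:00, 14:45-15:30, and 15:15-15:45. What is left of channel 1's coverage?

11:45–12:45, 16:00–16:30, 16:45–17:45, 19:15–20:00

A, merged: 11:45–12:45, 15:00–16:30, 16:45–17:45, 19:15–20:00.
B, merged: 09:45–10:45, 13:00–13:45, 14:30–16:00.
11:45–12:45: no B overlap → unchanged.
15:00–16:30 minus B → 16:00–16:30.
16:45–17:45: no B overlap → unchanged.
19:15–20:00: no B overlap → unchanged.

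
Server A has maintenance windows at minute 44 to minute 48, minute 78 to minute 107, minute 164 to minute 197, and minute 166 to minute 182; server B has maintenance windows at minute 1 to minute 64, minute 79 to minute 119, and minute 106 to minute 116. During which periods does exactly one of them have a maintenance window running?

minute 1 to minute 44, minute 48 to minute 64, minute 78 to minute 79, minute 107 to minute 119, minute 164 to minute 197

First set merges to minute 44 to minute 48, minute 78 to minute 107, minute 164 to minute 197.
Second set merges to minute 1 to minute 64, minute 79 to minute 119.
A \ B = minute 78 to minute 79, minute 164 to minute 197.
B \ A = minute 1 to minute 44, minute 48 to minute 64, minute 107 to minute 119.
Union of the two gives the symmetric difference.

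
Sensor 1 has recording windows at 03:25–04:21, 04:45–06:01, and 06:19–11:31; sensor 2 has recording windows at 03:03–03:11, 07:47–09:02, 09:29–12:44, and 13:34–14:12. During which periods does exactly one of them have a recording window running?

03:03–03:11, 03:25–04:21, 04:45–06:01, 06:19–07:47, 09:02–09:29, 11:31–12:44, 13:34–14:12

A \ B = 03:25–04:21, 04:45–06:01, 06:19–07:47, 09:02–09:29.
B \ A = 03:03–03:11, 11:31–12:44, 13:34–14:12.
Union of the two gives the symmetric difference.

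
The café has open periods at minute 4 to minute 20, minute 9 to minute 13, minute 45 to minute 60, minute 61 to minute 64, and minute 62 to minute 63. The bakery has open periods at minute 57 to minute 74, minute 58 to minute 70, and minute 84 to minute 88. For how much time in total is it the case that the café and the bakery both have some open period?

6 minutes

Merge the first list: minute 4 to minute 20, minute 45 to minute 60, minute 61 to minute 64.
Merge the second list: minute 57 to minute 74, minute 84 to minute 88.
A ∩ B = minute 57 to minute 60, minute 61 to minute 64.
Total: 3 minutes + 3 minutes = 6 minutes.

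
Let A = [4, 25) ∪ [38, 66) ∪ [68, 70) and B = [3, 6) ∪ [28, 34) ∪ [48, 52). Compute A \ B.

[4, 25) with B removed leaves [6, 25).
[38, 66) with B removed leaves [38, 48), [52, 66).
[68, 70) is untouched.

[6, 25) ∪ [38, 48) ∪ [52, 66) ∪ [68, 70)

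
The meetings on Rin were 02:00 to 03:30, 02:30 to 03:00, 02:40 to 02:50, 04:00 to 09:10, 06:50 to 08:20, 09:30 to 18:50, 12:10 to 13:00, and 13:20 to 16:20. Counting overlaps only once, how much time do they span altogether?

Merged: 02:00-03:30, 04:00-09:10, 09:30-18:50.
Lengths: 1 h 30 min + 5 h 10 min + 9 h 20 min = 16 h.

16 h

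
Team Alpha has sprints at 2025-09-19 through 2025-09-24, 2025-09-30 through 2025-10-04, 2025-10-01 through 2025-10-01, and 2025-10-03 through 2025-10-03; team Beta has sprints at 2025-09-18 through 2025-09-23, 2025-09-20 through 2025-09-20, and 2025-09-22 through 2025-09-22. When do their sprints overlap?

2025-09-19 through 2025-09-23

First set merges to 2025-09-19 through 2025-09-24, 2025-09-30 through 2025-10-04.
Second set merges to 2025-09-18 through 2025-09-23.
2025-09-19 through 2025-09-24 overlaps B on 2025-09-19 through 2025-09-23.
2025-09-30 through 2025-10-04 falls entirely outside B.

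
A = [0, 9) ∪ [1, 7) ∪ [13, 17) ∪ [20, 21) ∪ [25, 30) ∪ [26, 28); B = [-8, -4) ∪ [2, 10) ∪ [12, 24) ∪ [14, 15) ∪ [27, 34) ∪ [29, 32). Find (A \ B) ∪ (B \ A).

[-8, -4) ∪ [0, 2) ∪ [9, 10) ∪ [12, 13) ∪ [17, 20) ∪ [21, 24) ∪ [25, 27) ∪ [30, 34)

First set merges to [0, 9), [13, 17), [20, 21), [25, 30).
Second set merges to [-8, -4), [2, 10), [12, 24), [27, 34).
A but not B: [0, 2), [25, 27).
B but not A: [-8, -4), [9, 10), [12, 13), [17, 20), [21, 24), [30, 34).
Combining gives A △ B.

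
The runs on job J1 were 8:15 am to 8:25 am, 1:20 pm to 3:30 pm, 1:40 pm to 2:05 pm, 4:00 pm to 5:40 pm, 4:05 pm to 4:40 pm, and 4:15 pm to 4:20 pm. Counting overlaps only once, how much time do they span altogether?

4 h

Merged: 8:15 am–8:25 am, 1:20 pm–3:30 pm, 4:00 pm–5:40 pm.
Lengths: 10 min + 2 h 10 min + 1 h 40 min = 4 h.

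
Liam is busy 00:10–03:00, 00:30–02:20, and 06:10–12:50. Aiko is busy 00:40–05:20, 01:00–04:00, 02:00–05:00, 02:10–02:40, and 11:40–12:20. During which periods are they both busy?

First set merges to 00:10-03:00, 06:10-12:50.
Second set merges to 00:40-05:20, 11:40-12:20.
00:10-03:00 overlaps B on 00:40-03:00.
06:10-12:50 overlaps B on 11:40-12:20.

00:40-03:00, 11:40-12:20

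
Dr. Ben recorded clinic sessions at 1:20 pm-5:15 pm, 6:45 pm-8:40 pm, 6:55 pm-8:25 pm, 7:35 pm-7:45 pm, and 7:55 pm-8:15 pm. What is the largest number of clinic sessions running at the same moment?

Walk the sorted start/end points keeping a running depth.
The depth first hits 3 at 7:35 pm.

3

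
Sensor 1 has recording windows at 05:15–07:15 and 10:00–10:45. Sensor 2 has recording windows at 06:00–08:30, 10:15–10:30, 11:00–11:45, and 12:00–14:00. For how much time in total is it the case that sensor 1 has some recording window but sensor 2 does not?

A \ B = 05:15–06:00, 10:00–10:15, 10:30–10:45.
Total: 45 min + 15 min + 15 min = 1 h 15 min.

1 h 15 min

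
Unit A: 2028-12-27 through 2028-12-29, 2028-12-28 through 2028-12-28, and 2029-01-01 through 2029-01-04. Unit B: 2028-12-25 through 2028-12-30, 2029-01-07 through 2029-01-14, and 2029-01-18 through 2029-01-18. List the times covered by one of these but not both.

2028-12-25 through 2028-12-26, 2028-12-30 through 2028-12-30, 2029-01-01 through 2029-01-04, 2029-01-07 through 2029-01-14, 2029-01-18 through 2029-01-18

Merge the first list: 2028-12-27 through 2028-12-29, 2029-01-01 through 2029-01-04.
A \ B = 2029-01-01 through 2029-01-04.
B \ A = 2028-12-25 through 2028-12-26, 2028-12-30 through 2028-12-30, 2029-01-07 through 2029-01-14, 2029-01-18 through 2029-01-18.
Union of the two gives the symmetric difference.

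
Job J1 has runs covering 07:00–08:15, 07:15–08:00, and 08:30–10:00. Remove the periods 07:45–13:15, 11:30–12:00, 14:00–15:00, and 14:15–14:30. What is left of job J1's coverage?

First set merges to 07:00–08:15, 08:30–10:00.
Second set merges to 07:45–13:15, 14:00–15:00.
07:00–08:15 \ B = 07:00–07:45.
08:30–10:00: entirely removed.

07:00–07:45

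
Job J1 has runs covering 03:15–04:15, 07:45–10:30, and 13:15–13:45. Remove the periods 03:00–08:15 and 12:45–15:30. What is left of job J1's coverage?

08:15-10:30

03:15-04:15 lies entirely inside B → drops out.
07:45-10:30 with B removed leaves 08:15-10:30.
13:15-13:45 lies entirely inside B → drops out.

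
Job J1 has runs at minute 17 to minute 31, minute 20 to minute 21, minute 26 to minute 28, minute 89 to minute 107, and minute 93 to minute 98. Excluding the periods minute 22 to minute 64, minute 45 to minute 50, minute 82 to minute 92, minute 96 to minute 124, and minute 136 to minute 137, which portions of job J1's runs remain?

Merge the first list: minute 17 to minute 31, minute 89 to minute 107.
Merge the second list: minute 22 to minute 64, minute 82 to minute 92, minute 96 to minute 124, minute 136 to minute 137.
minute 17 to minute 31 with B removed leaves minute 17 to minute 22.
minute 89 to minute 107 with B removed leaves minute 92 to minute 96.

minute 17 to minute 22, minute 92 to minute 96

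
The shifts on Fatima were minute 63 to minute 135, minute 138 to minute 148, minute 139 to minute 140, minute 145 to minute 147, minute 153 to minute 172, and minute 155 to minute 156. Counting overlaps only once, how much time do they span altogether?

Merged: minute 63 to minute 135, minute 138 to minute 148, minute 153 to minute 172.
Lengths: 72 minutes + 10 minutes + 19 minutes = 101 minutes.

101 minutes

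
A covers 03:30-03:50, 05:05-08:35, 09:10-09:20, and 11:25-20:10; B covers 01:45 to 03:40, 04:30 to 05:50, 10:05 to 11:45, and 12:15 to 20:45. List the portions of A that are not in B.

03:30–03:50 minus B → 03:40–03:50.
05:05–08:35 minus B → 05:50–08:35.
09:10–09:20: no B overlap → unchanged.
11:25–20:10 minus B → 11:45–12:15.

03:40–03:50, 05:50–08:35, 09:10–09:20, 11:45–12:15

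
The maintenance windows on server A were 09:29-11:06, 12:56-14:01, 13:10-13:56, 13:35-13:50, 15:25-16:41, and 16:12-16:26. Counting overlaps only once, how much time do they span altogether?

3 h 58 min

Merged: 09:29–11:06, 12:56–14:01, 15:25–16:41.
Lengths: 1 h 37 min + 1 h 5 min + 1 h 16 min = 3 h 58 min.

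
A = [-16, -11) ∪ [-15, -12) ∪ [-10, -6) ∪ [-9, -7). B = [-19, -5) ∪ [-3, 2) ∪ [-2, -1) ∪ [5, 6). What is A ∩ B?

Merge the first list: [-16, -11), [-10, -6).
Merge the second list: [-19, -5), [-3, 2), [5, 6).
[-16, -11) meets the second set on [-16, -11).
[-10, -6) meets the second set on [-10, -6).

[-16, -11) ∪ [-10, -6)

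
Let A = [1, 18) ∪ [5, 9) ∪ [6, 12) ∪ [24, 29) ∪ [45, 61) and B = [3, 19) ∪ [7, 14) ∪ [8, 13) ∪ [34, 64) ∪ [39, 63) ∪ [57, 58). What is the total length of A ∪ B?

53

Merge the first list: [1, 18), [24, 29), [45, 61).
Merge the second list: [3, 19), [34, 64).
A ∪ B = [1, 19), [24, 29), [34, 64).
Total: 18 + 5 + 30 = 53.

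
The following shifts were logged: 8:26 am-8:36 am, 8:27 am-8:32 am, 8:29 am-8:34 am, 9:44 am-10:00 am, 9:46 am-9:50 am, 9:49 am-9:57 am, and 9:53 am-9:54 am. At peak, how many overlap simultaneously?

Sweep endpoints in order; track running count of active intervals.
Peak of 3 reached at 8:29 am.

3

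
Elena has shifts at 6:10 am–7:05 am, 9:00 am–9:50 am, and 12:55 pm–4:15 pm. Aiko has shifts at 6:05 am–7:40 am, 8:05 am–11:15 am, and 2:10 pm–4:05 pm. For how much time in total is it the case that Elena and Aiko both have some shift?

3 h 40 min

A ∩ B = 6:10 am–7:05 am, 9:00 am–9:50 am, 2:10 pm–4:05 pm.
Total: 55 min + 50 min + 1 h 55 min = 3 h 40 min.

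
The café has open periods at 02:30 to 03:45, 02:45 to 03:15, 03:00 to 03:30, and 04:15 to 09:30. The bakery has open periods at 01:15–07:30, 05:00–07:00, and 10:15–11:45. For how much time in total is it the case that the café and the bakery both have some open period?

4 h 30 min

First set merges to 02:30–03:45, 04:15–09:30.
Second set merges to 01:15–07:30, 10:15–11:45.
A ∩ B = 02:30–03:45, 04:15–07:30.
Total: 1 h 15 min + 3 h 15 min = 4 h 30 min.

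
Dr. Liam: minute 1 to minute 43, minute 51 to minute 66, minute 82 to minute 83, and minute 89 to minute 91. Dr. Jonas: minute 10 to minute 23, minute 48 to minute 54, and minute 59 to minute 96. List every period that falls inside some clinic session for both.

minute 1 to minute 43 ∩ B → minute 10 to minute 23.
minute 51 to minute 66 ∩ B → minute 51 to minute 54, minute 59 to minute 66.
minute 82 to minute 83 ∩ B → minute 82 to minute 83.
minute 89 to minute 91 ∩ B → minute 89 to minute 91.

minute 10 to minute 23, minute 51 to minute 54, minute 59 to minute 66, minute 82 to minute 83, minute 89 to minute 91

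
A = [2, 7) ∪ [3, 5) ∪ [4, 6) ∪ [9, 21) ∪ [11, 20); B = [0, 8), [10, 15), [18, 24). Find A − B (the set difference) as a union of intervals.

First set merges to [2, 7), [9, 21).
[2, 7): fully covered by B → removed.
[9, 21) minus B → [9, 10), [15, 18).

[9, 10) ∪ [15, 18)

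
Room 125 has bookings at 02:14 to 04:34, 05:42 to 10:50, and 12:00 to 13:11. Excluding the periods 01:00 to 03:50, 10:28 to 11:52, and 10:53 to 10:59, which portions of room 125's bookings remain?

Second set merges to 01:00-03:50, 10:28-11:52.
02:14-04:34 \ B = 03:50-04:34.
05:42-10:50 \ B = 05:42-10:28.
12:00-13:11: nothing removed.

03:50-04:34, 05:42-10:28, 12:00-13:11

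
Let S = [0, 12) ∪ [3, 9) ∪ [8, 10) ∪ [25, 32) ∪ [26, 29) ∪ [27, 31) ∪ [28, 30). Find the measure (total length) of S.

19

Merged: [0, 12), [25, 32).
Lengths: 12 + 7 = 19.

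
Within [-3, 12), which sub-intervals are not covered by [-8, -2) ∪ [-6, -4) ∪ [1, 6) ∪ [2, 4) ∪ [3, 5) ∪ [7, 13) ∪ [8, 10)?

[-2, 1) ∪ [6, 7)

The merged coverage is [-8, -2), [1, 6), [7, 13).
Complement within [-3, 12): [-2, 1), [6, 7).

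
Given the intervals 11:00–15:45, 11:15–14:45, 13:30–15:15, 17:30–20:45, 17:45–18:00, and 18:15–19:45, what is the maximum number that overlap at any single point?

3

Walk the sorted start/end points keeping a running depth.
The depth first hits 3 at 13:30.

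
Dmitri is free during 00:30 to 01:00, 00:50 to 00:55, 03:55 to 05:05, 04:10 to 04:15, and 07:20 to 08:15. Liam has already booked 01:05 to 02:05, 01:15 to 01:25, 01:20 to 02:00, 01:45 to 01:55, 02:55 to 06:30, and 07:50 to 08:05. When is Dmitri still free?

First set merges to 00:30–01:00, 03:55–05:05, 07:20–08:15.
Second set merges to 01:05–02:05, 02:55–06:30, 07:50–08:05.
00:30–01:00: no B overlap → unchanged.
03:55–05:05: fully covered by B → removed.
07:20–08:15 minus B → 07:20–07:50, 08:05–08:15.

00:30–01:00, 07:20–07:50, 08:05–08:15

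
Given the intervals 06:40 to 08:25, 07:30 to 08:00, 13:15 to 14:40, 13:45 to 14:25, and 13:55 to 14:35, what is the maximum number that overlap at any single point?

3

Sweep endpoints in order; track running count of active intervals.
Peak of 3 reached at 13:55.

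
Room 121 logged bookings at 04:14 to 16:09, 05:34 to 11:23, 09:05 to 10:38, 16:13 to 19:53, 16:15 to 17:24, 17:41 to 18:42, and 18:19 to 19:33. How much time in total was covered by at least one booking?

Merged: 04:14-16:09, 16:13-19:53.
Lengths: 11 h 55 min + 3 h 40 min = 15 h 35 min.

15 h 35 min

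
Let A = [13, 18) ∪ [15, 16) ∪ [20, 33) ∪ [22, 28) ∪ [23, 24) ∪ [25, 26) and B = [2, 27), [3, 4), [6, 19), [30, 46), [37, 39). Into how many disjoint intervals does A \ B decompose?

A, merged: [13, 18), [20, 33).
B, merged: [2, 27), [30, 46).
A \ B = [27, 30).
That is 1 disjoint piece.

1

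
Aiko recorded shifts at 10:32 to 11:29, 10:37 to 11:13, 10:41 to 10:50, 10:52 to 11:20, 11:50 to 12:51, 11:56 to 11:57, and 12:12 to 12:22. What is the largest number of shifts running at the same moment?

3

Walk the sorted start/end points keeping a running depth.
The depth first hits 3 at 10:41.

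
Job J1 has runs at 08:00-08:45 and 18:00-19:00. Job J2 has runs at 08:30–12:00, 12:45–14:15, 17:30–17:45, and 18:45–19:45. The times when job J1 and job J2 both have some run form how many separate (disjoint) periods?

A ∩ B = 08:30–08:45, 18:45–19:00.
That is 2 disjoint pieces.

2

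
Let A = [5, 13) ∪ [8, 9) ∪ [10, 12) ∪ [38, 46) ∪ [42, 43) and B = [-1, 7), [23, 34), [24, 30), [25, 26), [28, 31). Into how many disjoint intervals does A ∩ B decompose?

1

Merge the first list: [5, 13), [38, 46).
Merge the second list: [-1, 7), [23, 34).
A ∩ B = [5, 7).
That is 1 disjoint piece.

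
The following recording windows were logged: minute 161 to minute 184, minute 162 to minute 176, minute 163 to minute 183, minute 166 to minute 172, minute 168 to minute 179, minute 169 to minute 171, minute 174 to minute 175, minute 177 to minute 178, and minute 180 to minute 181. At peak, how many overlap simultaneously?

6

Walk the sorted start/end points keeping a running depth.
The depth first hits 6 at minute 169.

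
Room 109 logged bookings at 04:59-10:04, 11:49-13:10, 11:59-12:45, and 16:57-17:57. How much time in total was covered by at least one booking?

Merged: 04:59-10:04, 11:49-13:10, 16:57-17:57.
Lengths: 5 h 5 min + 1 h 21 min + 1 h = 7 h 26 min.

7 h 26 min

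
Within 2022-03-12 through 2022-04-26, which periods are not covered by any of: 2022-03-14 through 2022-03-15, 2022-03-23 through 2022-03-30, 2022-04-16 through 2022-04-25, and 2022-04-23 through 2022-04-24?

2022-03-12 through 2022-03-13, 2022-03-16 through 2022-03-22, 2022-03-31 through 2022-04-15, 2022-04-26 through 2022-04-26

The merged coverage is 2022-03-14 through 2022-03-15, 2022-03-23 through 2022-03-30, 2022-04-16 through 2022-04-25.
Uncovered inside 2022-03-12 through 2022-04-26: 2022-03-12 through 2022-03-13, 2022-03-16 through 2022-03-22, 2022-03-31 through 2022-04-15, 2022-04-26 through 2022-04-26.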